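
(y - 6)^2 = y^2 - 12*y + 36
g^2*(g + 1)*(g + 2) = g^4 + 3*g^3 + 2*g^2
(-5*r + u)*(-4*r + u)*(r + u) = 20*r^3 + 11*r^2*u - 8*r*u^2 + u^3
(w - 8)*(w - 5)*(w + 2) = w^3 - 11*w^2 + 14*w + 80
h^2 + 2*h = h*(h + 2)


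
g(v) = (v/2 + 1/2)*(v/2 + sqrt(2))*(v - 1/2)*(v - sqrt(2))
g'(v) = (v/2 + 1/2)*(v/2 + sqrt(2))*(v - 1/2) + (v/2 + 1/2)*(v/2 + sqrt(2))*(v - sqrt(2)) + (v/2 + 1/2)*(v - 1/2)*(v - sqrt(2))/2 + (v/2 + sqrt(2))*(v - 1/2)*(v - sqrt(2))/2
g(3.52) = 45.62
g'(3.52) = 54.05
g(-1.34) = -0.64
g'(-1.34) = 2.04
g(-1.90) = -1.66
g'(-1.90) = 1.25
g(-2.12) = -1.84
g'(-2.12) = 0.27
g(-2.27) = -1.81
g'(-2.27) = -0.67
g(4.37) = 110.54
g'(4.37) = 101.91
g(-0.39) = 0.60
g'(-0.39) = 0.22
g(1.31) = -0.20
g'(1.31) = 1.55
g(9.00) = 1906.72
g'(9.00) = 827.54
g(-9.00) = 1221.17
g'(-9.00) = -596.32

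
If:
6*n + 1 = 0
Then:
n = -1/6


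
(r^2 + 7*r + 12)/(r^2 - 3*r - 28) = (r + 3)/(r - 7)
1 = 1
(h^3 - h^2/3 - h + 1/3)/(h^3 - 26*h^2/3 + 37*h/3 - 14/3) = (3*h^2 + 2*h - 1)/(3*h^2 - 23*h + 14)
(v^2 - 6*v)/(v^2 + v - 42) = v/(v + 7)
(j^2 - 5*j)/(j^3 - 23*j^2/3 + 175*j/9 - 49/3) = 9*j*(j - 5)/(9*j^3 - 69*j^2 + 175*j - 147)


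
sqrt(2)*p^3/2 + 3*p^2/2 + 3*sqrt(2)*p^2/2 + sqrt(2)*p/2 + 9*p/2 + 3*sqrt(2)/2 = (p + 3)*(p + sqrt(2))*(sqrt(2)*p/2 + 1/2)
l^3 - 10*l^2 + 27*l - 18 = (l - 6)*(l - 3)*(l - 1)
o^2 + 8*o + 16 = (o + 4)^2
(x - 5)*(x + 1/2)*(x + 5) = x^3 + x^2/2 - 25*x - 25/2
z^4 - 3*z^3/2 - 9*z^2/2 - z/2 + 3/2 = (z - 3)*(z - 1/2)*(z + 1)^2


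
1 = 1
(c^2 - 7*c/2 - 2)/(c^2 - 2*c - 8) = (c + 1/2)/(c + 2)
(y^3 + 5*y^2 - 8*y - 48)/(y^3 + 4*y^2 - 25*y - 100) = (y^2 + y - 12)/(y^2 - 25)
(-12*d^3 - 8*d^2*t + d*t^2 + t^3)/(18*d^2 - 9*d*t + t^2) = (4*d^2 + 4*d*t + t^2)/(-6*d + t)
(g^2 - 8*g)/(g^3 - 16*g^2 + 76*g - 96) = g/(g^2 - 8*g + 12)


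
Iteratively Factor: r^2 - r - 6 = (r + 2)*(r - 3)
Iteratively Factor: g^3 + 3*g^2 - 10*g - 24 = (g - 3)*(g^2 + 6*g + 8) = (g - 3)*(g + 4)*(g + 2)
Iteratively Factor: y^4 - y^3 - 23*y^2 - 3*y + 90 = (y - 2)*(y^3 + y^2 - 21*y - 45) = (y - 5)*(y - 2)*(y^2 + 6*y + 9) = (y - 5)*(y - 2)*(y + 3)*(y + 3)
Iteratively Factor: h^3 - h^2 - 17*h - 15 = (h - 5)*(h^2 + 4*h + 3) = (h - 5)*(h + 3)*(h + 1)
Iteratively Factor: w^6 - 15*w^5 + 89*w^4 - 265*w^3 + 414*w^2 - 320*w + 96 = (w - 1)*(w^5 - 14*w^4 + 75*w^3 - 190*w^2 + 224*w - 96) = (w - 4)*(w - 1)*(w^4 - 10*w^3 + 35*w^2 - 50*w + 24) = (w - 4)*(w - 2)*(w - 1)*(w^3 - 8*w^2 + 19*w - 12) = (w - 4)^2*(w - 2)*(w - 1)*(w^2 - 4*w + 3) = (w - 4)^2*(w - 3)*(w - 2)*(w - 1)*(w - 1)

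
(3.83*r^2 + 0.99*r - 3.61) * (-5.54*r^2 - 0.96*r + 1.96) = -21.2182*r^4 - 9.1614*r^3 + 26.5558*r^2 + 5.406*r - 7.0756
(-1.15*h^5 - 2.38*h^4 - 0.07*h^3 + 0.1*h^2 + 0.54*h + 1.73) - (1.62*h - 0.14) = -1.15*h^5 - 2.38*h^4 - 0.07*h^3 + 0.1*h^2 - 1.08*h + 1.87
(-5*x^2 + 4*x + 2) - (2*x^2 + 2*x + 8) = -7*x^2 + 2*x - 6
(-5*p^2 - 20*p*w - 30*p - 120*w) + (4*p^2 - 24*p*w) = -p^2 - 44*p*w - 30*p - 120*w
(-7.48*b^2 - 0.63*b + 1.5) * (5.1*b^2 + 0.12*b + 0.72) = -38.148*b^4 - 4.1106*b^3 + 2.1888*b^2 - 0.2736*b + 1.08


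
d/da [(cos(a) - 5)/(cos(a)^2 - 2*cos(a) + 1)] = (cos(a) - 9)*sin(a)/(cos(a) - 1)^3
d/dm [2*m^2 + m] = 4*m + 1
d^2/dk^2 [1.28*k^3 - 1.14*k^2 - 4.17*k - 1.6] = 7.68*k - 2.28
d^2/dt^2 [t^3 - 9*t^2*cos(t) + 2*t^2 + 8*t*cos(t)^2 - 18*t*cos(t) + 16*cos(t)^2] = 9*t^2*cos(t) + 36*t*sin(t) + 18*t*cos(t) - 16*t*cos(2*t) + 6*t + 36*sin(t) - 16*sin(2*t) - 18*cos(t) - 32*cos(2*t) + 4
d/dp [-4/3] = 0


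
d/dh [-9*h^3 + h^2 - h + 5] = -27*h^2 + 2*h - 1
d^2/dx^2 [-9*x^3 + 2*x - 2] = -54*x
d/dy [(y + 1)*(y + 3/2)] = 2*y + 5/2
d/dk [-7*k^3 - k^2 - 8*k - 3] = -21*k^2 - 2*k - 8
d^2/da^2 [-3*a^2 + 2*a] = -6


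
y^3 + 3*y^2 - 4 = (y - 1)*(y + 2)^2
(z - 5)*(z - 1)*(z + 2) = z^3 - 4*z^2 - 7*z + 10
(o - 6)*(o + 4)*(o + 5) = o^3 + 3*o^2 - 34*o - 120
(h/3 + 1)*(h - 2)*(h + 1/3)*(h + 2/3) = h^4/3 + 2*h^3/3 - 43*h^2/27 - 52*h/27 - 4/9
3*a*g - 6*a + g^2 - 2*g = (3*a + g)*(g - 2)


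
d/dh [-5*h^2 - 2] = -10*h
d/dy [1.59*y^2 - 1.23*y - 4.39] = 3.18*y - 1.23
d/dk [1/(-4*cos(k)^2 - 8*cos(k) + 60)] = -(cos(k) + 1)*sin(k)/(2*(cos(k)^2 + 2*cos(k) - 15)^2)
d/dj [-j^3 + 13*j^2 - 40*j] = -3*j^2 + 26*j - 40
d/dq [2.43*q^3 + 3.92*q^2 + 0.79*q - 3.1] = 7.29*q^2 + 7.84*q + 0.79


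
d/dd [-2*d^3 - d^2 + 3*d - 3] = -6*d^2 - 2*d + 3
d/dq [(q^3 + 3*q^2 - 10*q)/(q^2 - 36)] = (q^4 - 98*q^2 - 216*q + 360)/(q^4 - 72*q^2 + 1296)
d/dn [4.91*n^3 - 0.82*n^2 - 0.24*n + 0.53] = 14.73*n^2 - 1.64*n - 0.24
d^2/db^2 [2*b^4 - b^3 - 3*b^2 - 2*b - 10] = 24*b^2 - 6*b - 6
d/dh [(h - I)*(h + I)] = 2*h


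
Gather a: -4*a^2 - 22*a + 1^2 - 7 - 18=-4*a^2 - 22*a - 24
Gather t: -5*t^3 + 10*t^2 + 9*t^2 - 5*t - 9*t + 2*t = -5*t^3 + 19*t^2 - 12*t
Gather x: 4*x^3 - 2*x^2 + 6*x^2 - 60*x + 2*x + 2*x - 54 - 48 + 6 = 4*x^3 + 4*x^2 - 56*x - 96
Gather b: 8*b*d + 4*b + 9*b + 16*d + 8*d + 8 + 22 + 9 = b*(8*d + 13) + 24*d + 39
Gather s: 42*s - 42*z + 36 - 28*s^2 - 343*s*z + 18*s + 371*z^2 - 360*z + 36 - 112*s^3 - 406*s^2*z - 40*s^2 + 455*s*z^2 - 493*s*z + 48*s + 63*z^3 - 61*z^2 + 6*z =-112*s^3 + s^2*(-406*z - 68) + s*(455*z^2 - 836*z + 108) + 63*z^3 + 310*z^2 - 396*z + 72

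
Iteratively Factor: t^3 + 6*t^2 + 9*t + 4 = (t + 1)*(t^2 + 5*t + 4) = (t + 1)*(t + 4)*(t + 1)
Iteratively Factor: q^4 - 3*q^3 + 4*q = (q)*(q^3 - 3*q^2 + 4) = q*(q + 1)*(q^2 - 4*q + 4) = q*(q - 2)*(q + 1)*(q - 2)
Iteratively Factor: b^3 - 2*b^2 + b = (b - 1)*(b^2 - b) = b*(b - 1)*(b - 1)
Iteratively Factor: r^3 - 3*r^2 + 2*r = (r - 2)*(r^2 - r) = r*(r - 2)*(r - 1)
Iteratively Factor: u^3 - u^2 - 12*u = (u + 3)*(u^2 - 4*u) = (u - 4)*(u + 3)*(u)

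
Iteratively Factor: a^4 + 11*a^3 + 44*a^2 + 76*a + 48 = (a + 2)*(a^3 + 9*a^2 + 26*a + 24) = (a + 2)*(a + 3)*(a^2 + 6*a + 8) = (a + 2)*(a + 3)*(a + 4)*(a + 2)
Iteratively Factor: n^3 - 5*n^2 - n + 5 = (n + 1)*(n^2 - 6*n + 5) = (n - 5)*(n + 1)*(n - 1)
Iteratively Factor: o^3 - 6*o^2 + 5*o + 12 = (o - 3)*(o^2 - 3*o - 4) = (o - 4)*(o - 3)*(o + 1)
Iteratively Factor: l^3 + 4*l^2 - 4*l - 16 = (l + 4)*(l^2 - 4) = (l - 2)*(l + 4)*(l + 2)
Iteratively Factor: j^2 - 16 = (j - 4)*(j + 4)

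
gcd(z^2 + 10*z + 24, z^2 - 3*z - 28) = z + 4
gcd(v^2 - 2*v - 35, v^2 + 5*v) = v + 5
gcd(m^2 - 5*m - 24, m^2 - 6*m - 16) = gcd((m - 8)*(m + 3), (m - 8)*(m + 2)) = m - 8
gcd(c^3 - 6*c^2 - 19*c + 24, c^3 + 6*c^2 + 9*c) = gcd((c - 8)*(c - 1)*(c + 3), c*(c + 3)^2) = c + 3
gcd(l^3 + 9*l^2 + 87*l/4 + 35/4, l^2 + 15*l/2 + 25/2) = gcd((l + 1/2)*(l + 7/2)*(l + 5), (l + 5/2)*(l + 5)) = l + 5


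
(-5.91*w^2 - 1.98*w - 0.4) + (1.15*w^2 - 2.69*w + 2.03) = -4.76*w^2 - 4.67*w + 1.63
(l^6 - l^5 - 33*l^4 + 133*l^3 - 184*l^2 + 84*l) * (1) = l^6 - l^5 - 33*l^4 + 133*l^3 - 184*l^2 + 84*l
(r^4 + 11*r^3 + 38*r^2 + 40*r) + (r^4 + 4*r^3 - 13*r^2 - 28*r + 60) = 2*r^4 + 15*r^3 + 25*r^2 + 12*r + 60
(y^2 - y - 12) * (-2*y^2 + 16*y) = -2*y^4 + 18*y^3 + 8*y^2 - 192*y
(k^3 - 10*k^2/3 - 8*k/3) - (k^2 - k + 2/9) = k^3 - 13*k^2/3 - 5*k/3 - 2/9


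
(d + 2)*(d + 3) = d^2 + 5*d + 6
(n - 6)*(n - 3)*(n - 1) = n^3 - 10*n^2 + 27*n - 18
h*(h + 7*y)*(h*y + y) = h^3*y + 7*h^2*y^2 + h^2*y + 7*h*y^2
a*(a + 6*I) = a^2 + 6*I*a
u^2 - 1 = (u - 1)*(u + 1)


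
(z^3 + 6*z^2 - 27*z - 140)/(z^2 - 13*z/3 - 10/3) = 3*(z^2 + 11*z + 28)/(3*z + 2)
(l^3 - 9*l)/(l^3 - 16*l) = (l^2 - 9)/(l^2 - 16)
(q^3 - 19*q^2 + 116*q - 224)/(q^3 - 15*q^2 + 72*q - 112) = (q - 8)/(q - 4)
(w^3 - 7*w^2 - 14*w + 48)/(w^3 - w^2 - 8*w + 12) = (w - 8)/(w - 2)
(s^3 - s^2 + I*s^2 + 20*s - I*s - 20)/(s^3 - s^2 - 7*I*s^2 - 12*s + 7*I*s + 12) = (s + 5*I)/(s - 3*I)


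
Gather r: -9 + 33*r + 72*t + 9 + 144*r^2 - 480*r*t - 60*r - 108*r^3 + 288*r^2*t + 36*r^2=-108*r^3 + r^2*(288*t + 180) + r*(-480*t - 27) + 72*t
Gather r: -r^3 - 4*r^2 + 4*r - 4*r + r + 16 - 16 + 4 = -r^3 - 4*r^2 + r + 4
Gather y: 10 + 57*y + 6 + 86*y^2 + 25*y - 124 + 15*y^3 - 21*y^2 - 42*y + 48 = 15*y^3 + 65*y^2 + 40*y - 60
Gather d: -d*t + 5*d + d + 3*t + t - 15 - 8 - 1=d*(6 - t) + 4*t - 24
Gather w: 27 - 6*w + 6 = 33 - 6*w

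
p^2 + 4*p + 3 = (p + 1)*(p + 3)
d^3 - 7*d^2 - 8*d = d*(d - 8)*(d + 1)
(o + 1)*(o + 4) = o^2 + 5*o + 4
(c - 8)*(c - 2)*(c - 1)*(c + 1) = c^4 - 10*c^3 + 15*c^2 + 10*c - 16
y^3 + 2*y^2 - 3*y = y*(y - 1)*(y + 3)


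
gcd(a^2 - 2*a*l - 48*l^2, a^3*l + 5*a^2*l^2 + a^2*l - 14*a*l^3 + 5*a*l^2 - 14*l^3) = 1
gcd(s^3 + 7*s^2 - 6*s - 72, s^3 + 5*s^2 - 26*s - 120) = s^2 + 10*s + 24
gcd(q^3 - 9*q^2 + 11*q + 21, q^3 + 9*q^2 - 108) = q - 3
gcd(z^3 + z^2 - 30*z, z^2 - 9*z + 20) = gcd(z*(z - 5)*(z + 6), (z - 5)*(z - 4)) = z - 5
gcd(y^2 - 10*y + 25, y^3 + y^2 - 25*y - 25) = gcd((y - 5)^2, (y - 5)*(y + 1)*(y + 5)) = y - 5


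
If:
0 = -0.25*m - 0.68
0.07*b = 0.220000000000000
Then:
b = 3.14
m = -2.72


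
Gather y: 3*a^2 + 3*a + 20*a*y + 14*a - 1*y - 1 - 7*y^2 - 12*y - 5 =3*a^2 + 17*a - 7*y^2 + y*(20*a - 13) - 6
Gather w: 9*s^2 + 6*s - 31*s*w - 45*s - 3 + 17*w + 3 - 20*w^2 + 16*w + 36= 9*s^2 - 39*s - 20*w^2 + w*(33 - 31*s) + 36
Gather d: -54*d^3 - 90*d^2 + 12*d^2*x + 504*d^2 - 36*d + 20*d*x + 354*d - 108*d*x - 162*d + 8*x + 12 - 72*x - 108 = -54*d^3 + d^2*(12*x + 414) + d*(156 - 88*x) - 64*x - 96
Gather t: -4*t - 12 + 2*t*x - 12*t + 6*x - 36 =t*(2*x - 16) + 6*x - 48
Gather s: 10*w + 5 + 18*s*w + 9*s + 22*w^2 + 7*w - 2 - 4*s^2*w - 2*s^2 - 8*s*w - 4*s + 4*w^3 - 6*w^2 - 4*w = s^2*(-4*w - 2) + s*(10*w + 5) + 4*w^3 + 16*w^2 + 13*w + 3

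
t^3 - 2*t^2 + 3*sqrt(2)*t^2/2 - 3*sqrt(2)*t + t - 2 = (t - 2)*(t + sqrt(2)/2)*(t + sqrt(2))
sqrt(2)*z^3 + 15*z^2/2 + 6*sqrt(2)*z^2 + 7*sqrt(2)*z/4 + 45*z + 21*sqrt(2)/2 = (z + 6)*(z + 7*sqrt(2)/2)*(sqrt(2)*z + 1/2)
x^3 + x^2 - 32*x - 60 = (x - 6)*(x + 2)*(x + 5)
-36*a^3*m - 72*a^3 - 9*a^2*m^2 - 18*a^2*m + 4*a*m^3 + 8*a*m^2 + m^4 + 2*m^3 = (-3*a + m)*(3*a + m)*(4*a + m)*(m + 2)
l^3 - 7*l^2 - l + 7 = (l - 7)*(l - 1)*(l + 1)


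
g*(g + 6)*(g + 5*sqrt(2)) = g^3 + 6*g^2 + 5*sqrt(2)*g^2 + 30*sqrt(2)*g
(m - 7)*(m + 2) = m^2 - 5*m - 14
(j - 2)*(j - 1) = j^2 - 3*j + 2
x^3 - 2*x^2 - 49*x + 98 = (x - 7)*(x - 2)*(x + 7)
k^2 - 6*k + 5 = (k - 5)*(k - 1)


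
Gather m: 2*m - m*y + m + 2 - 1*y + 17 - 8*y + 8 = m*(3 - y) - 9*y + 27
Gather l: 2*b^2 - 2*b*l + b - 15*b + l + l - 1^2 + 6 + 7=2*b^2 - 14*b + l*(2 - 2*b) + 12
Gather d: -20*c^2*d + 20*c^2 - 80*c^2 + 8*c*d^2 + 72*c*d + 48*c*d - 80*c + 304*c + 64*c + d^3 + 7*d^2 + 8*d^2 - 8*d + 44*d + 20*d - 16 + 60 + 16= -60*c^2 + 288*c + d^3 + d^2*(8*c + 15) + d*(-20*c^2 + 120*c + 56) + 60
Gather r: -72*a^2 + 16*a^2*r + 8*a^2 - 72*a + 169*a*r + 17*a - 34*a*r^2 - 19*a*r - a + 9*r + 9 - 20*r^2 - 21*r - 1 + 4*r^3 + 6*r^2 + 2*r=-64*a^2 - 56*a + 4*r^3 + r^2*(-34*a - 14) + r*(16*a^2 + 150*a - 10) + 8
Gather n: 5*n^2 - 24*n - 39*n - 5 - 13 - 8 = 5*n^2 - 63*n - 26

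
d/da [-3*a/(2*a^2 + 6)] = 3*(a^2 - 3)/(2*(a^2 + 3)^2)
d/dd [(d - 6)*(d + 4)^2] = (d + 4)*(3*d - 8)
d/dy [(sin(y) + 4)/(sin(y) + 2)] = -2*cos(y)/(sin(y) + 2)^2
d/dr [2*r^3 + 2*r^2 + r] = 6*r^2 + 4*r + 1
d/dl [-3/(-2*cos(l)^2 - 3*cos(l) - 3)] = 3*(4*cos(l) + 3)*sin(l)/(3*cos(l) + cos(2*l) + 4)^2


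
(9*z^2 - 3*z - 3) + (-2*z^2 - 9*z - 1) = 7*z^2 - 12*z - 4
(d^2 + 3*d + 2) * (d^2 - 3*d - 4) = d^4 - 11*d^2 - 18*d - 8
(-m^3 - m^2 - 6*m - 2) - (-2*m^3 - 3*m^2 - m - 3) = m^3 + 2*m^2 - 5*m + 1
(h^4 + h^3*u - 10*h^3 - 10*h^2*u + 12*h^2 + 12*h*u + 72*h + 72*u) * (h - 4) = h^5 + h^4*u - 14*h^4 - 14*h^3*u + 52*h^3 + 52*h^2*u + 24*h^2 + 24*h*u - 288*h - 288*u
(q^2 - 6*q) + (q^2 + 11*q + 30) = 2*q^2 + 5*q + 30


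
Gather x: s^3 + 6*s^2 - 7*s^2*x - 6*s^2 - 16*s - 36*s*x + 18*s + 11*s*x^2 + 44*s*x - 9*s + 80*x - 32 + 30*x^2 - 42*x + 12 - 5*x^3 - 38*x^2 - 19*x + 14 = s^3 - 7*s - 5*x^3 + x^2*(11*s - 8) + x*(-7*s^2 + 8*s + 19) - 6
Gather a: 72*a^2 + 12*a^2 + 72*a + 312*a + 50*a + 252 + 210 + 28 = 84*a^2 + 434*a + 490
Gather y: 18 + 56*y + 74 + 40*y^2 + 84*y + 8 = 40*y^2 + 140*y + 100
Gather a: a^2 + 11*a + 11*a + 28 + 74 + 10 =a^2 + 22*a + 112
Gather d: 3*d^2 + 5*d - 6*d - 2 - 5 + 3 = 3*d^2 - d - 4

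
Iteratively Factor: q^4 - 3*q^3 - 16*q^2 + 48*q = (q)*(q^3 - 3*q^2 - 16*q + 48) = q*(q - 3)*(q^2 - 16) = q*(q - 3)*(q + 4)*(q - 4)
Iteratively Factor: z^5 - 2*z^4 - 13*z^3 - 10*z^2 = (z)*(z^4 - 2*z^3 - 13*z^2 - 10*z) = z^2*(z^3 - 2*z^2 - 13*z - 10) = z^2*(z + 1)*(z^2 - 3*z - 10) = z^2*(z - 5)*(z + 1)*(z + 2)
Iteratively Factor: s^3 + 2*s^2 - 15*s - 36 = (s - 4)*(s^2 + 6*s + 9) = (s - 4)*(s + 3)*(s + 3)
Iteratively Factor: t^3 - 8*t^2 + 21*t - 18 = (t - 3)*(t^2 - 5*t + 6) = (t - 3)^2*(t - 2)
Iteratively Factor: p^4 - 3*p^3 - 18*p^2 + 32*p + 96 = (p + 2)*(p^3 - 5*p^2 - 8*p + 48) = (p + 2)*(p + 3)*(p^2 - 8*p + 16) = (p - 4)*(p + 2)*(p + 3)*(p - 4)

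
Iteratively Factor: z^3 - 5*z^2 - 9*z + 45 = (z + 3)*(z^2 - 8*z + 15) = (z - 3)*(z + 3)*(z - 5)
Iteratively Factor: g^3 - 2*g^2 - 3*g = (g + 1)*(g^2 - 3*g) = (g - 3)*(g + 1)*(g)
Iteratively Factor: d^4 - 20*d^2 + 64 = (d - 2)*(d^3 + 2*d^2 - 16*d - 32) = (d - 2)*(d + 2)*(d^2 - 16) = (d - 2)*(d + 2)*(d + 4)*(d - 4)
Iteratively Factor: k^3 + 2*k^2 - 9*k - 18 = (k - 3)*(k^2 + 5*k + 6) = (k - 3)*(k + 3)*(k + 2)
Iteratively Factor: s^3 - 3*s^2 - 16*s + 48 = (s - 4)*(s^2 + s - 12) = (s - 4)*(s + 4)*(s - 3)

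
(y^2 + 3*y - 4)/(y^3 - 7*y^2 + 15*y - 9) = (y + 4)/(y^2 - 6*y + 9)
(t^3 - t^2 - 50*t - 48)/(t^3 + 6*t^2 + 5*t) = (t^2 - 2*t - 48)/(t*(t + 5))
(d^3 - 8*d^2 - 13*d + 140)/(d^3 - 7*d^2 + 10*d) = (d^2 - 3*d - 28)/(d*(d - 2))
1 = 1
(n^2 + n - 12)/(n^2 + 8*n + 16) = (n - 3)/(n + 4)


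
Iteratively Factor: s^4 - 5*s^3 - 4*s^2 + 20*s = (s - 5)*(s^3 - 4*s) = s*(s - 5)*(s^2 - 4) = s*(s - 5)*(s - 2)*(s + 2)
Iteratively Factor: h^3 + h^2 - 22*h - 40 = (h + 2)*(h^2 - h - 20) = (h - 5)*(h + 2)*(h + 4)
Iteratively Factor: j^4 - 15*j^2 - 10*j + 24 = (j - 1)*(j^3 + j^2 - 14*j - 24) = (j - 1)*(j + 3)*(j^2 - 2*j - 8) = (j - 1)*(j + 2)*(j + 3)*(j - 4)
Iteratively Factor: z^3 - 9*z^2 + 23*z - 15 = (z - 3)*(z^2 - 6*z + 5) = (z - 3)*(z - 1)*(z - 5)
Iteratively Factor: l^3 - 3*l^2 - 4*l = (l - 4)*(l^2 + l) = l*(l - 4)*(l + 1)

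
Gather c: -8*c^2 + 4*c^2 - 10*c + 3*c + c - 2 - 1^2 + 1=-4*c^2 - 6*c - 2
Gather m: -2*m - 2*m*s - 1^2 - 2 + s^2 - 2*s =m*(-2*s - 2) + s^2 - 2*s - 3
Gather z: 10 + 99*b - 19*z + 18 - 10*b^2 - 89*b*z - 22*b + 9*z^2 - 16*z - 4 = -10*b^2 + 77*b + 9*z^2 + z*(-89*b - 35) + 24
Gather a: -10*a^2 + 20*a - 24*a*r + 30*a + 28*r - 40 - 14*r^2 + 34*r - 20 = -10*a^2 + a*(50 - 24*r) - 14*r^2 + 62*r - 60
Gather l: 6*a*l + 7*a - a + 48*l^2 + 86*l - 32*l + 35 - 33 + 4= 6*a + 48*l^2 + l*(6*a + 54) + 6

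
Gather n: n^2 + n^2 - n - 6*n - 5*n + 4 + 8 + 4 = 2*n^2 - 12*n + 16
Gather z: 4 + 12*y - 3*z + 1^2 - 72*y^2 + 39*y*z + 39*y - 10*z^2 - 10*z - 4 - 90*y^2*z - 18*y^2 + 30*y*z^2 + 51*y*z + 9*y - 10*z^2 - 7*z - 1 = -90*y^2 + 60*y + z^2*(30*y - 20) + z*(-90*y^2 + 90*y - 20)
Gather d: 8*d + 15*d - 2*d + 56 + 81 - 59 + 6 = 21*d + 84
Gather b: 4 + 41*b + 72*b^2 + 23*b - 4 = 72*b^2 + 64*b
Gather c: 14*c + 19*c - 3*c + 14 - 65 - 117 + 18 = 30*c - 150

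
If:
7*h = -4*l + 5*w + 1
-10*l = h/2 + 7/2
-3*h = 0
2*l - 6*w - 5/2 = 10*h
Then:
No Solution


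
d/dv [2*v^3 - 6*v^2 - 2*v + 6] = 6*v^2 - 12*v - 2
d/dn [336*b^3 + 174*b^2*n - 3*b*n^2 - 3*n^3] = 174*b^2 - 6*b*n - 9*n^2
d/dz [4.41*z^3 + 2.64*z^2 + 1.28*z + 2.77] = 13.23*z^2 + 5.28*z + 1.28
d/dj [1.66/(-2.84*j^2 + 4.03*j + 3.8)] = (9.4288*j - 6.6898)/(-2.84*j^2 + 4.03*j + 3.8)^2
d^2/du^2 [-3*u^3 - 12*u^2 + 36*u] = -18*u - 24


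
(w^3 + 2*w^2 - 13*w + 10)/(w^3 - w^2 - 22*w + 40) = (w - 1)/(w - 4)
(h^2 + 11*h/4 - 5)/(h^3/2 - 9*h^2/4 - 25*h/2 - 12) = (-4*h^2 - 11*h + 20)/(-2*h^3 + 9*h^2 + 50*h + 48)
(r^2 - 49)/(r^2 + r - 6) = (r^2 - 49)/(r^2 + r - 6)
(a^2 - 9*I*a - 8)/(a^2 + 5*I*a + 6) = (a - 8*I)/(a + 6*I)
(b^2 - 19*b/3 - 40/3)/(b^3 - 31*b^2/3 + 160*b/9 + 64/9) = 3*(3*b + 5)/(9*b^2 - 21*b - 8)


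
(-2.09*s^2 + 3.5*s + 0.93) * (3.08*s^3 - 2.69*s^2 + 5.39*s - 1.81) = -6.4372*s^5 + 16.4021*s^4 - 17.8157*s^3 + 20.1462*s^2 - 1.3223*s - 1.6833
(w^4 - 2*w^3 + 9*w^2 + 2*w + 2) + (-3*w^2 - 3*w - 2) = w^4 - 2*w^3 + 6*w^2 - w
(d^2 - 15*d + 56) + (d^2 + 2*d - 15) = 2*d^2 - 13*d + 41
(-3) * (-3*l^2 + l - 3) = 9*l^2 - 3*l + 9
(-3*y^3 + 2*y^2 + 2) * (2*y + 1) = -6*y^4 + y^3 + 2*y^2 + 4*y + 2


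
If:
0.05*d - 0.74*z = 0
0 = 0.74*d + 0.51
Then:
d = -0.69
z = -0.05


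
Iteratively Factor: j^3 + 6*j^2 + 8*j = (j + 2)*(j^2 + 4*j) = j*(j + 2)*(j + 4)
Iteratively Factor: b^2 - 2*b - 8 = (b - 4)*(b + 2)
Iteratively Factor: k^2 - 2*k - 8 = (k - 4)*(k + 2)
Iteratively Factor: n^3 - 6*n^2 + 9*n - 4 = (n - 1)*(n^2 - 5*n + 4) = (n - 1)^2*(n - 4)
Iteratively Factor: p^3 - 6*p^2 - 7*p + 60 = (p - 5)*(p^2 - p - 12) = (p - 5)*(p + 3)*(p - 4)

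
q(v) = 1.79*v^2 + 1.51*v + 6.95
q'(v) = 3.58*v + 1.51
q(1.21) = 11.40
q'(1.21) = 5.84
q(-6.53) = 73.42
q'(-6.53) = -21.87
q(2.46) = 21.50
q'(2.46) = 10.32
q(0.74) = 9.05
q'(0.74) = 4.16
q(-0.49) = 6.64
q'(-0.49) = -0.24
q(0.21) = 7.35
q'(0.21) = 2.26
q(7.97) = 132.69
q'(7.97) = 30.04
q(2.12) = 18.20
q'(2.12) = 9.10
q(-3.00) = 18.53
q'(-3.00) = -9.23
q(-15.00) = 387.05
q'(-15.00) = -52.19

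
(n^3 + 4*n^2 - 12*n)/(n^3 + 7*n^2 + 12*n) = (n^2 + 4*n - 12)/(n^2 + 7*n + 12)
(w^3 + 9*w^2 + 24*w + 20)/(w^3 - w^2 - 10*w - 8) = (w^2 + 7*w + 10)/(w^2 - 3*w - 4)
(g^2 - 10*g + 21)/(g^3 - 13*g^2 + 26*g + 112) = (g - 3)/(g^2 - 6*g - 16)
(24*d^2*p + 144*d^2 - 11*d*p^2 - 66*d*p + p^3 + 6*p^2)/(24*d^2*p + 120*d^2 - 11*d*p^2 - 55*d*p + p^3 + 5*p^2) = (p + 6)/(p + 5)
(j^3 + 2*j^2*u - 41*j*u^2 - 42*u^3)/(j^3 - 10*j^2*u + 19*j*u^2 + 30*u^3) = (-j - 7*u)/(-j + 5*u)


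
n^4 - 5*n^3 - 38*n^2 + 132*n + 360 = (n - 6)^2*(n + 2)*(n + 5)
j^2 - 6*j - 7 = (j - 7)*(j + 1)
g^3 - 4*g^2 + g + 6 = (g - 3)*(g - 2)*(g + 1)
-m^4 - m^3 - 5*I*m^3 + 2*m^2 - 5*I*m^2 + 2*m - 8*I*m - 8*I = (m + 2*I)*(m + 4*I)*(I*m + 1)*(I*m + I)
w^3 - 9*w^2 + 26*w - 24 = (w - 4)*(w - 3)*(w - 2)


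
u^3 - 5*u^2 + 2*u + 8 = (u - 4)*(u - 2)*(u + 1)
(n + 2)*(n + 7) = n^2 + 9*n + 14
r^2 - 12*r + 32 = (r - 8)*(r - 4)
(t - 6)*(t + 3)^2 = t^3 - 27*t - 54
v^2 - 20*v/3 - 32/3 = (v - 8)*(v + 4/3)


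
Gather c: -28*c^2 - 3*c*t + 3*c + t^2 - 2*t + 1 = -28*c^2 + c*(3 - 3*t) + t^2 - 2*t + 1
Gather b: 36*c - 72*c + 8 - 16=-36*c - 8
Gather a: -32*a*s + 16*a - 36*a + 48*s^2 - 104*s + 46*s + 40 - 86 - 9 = a*(-32*s - 20) + 48*s^2 - 58*s - 55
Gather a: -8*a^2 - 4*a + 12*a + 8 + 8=-8*a^2 + 8*a + 16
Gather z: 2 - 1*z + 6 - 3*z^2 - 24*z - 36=-3*z^2 - 25*z - 28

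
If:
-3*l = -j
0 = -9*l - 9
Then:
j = -3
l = -1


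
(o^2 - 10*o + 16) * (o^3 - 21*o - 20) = o^5 - 10*o^4 - 5*o^3 + 190*o^2 - 136*o - 320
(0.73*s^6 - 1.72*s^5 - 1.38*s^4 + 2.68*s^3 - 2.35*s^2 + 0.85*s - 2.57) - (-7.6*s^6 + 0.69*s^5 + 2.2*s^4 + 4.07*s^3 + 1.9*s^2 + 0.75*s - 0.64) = 8.33*s^6 - 2.41*s^5 - 3.58*s^4 - 1.39*s^3 - 4.25*s^2 + 0.1*s - 1.93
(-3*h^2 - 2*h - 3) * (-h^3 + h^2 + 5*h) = 3*h^5 - h^4 - 14*h^3 - 13*h^2 - 15*h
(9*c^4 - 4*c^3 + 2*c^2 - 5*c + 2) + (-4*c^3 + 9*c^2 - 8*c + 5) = 9*c^4 - 8*c^3 + 11*c^2 - 13*c + 7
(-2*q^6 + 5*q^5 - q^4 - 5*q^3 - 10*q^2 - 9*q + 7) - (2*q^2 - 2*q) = -2*q^6 + 5*q^5 - q^4 - 5*q^3 - 12*q^2 - 7*q + 7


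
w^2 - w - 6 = (w - 3)*(w + 2)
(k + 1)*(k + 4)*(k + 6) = k^3 + 11*k^2 + 34*k + 24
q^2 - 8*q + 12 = (q - 6)*(q - 2)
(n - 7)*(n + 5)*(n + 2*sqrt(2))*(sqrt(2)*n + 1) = sqrt(2)*n^4 - 2*sqrt(2)*n^3 + 5*n^3 - 33*sqrt(2)*n^2 - 10*n^2 - 175*n - 4*sqrt(2)*n - 70*sqrt(2)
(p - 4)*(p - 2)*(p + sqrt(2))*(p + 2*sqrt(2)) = p^4 - 6*p^3 + 3*sqrt(2)*p^3 - 18*sqrt(2)*p^2 + 12*p^2 - 24*p + 24*sqrt(2)*p + 32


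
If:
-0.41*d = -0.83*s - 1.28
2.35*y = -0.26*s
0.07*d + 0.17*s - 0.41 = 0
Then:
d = 4.37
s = 0.61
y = -0.07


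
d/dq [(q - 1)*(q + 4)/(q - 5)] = (q^2 - 10*q - 11)/(q^2 - 10*q + 25)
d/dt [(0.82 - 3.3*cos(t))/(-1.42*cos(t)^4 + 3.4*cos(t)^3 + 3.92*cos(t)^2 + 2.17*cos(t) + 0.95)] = (14.058*cos(t)^4 - 27.0976*cos(t)^3 - 4.572*cos(t)^2 + 6.4288*cos(t) + 4.9144)*sin(t)/(2.0164*cos(t)^8 - 9.656*cos(t)^7 + 0.427199999999999*cos(t)^6 + 20.4932*cos(t)^5 + 27.4244*cos(t)^4 + 23.4728*cos(t)^3 + 12.1569*cos(t)^2 + 4.123*cos(t) + 0.9025)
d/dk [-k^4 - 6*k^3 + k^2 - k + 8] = -4*k^3 - 18*k^2 + 2*k - 1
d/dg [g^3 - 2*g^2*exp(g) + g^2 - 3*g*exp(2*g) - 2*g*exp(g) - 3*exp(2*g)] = -2*g^2*exp(g) + 3*g^2 - 6*g*exp(2*g) - 6*g*exp(g) + 2*g - 9*exp(2*g) - 2*exp(g)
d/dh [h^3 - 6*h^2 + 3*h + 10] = 3*h^2 - 12*h + 3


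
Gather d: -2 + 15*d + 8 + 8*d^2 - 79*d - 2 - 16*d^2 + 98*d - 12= -8*d^2 + 34*d - 8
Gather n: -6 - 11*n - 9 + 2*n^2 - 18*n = 2*n^2 - 29*n - 15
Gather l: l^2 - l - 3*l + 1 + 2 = l^2 - 4*l + 3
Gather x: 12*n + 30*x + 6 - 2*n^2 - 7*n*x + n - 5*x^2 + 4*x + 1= -2*n^2 + 13*n - 5*x^2 + x*(34 - 7*n) + 7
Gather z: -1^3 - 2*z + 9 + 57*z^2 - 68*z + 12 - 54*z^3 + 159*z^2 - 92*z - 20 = -54*z^3 + 216*z^2 - 162*z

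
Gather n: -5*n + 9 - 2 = 7 - 5*n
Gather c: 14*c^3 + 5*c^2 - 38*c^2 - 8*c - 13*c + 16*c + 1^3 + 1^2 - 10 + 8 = 14*c^3 - 33*c^2 - 5*c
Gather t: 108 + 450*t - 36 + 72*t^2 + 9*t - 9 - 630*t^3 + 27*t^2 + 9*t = -630*t^3 + 99*t^2 + 468*t + 63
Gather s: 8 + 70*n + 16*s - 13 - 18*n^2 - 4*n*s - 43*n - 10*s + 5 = -18*n^2 + 27*n + s*(6 - 4*n)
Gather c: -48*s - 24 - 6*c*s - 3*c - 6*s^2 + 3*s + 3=c*(-6*s - 3) - 6*s^2 - 45*s - 21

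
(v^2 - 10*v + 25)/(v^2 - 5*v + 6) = (v^2 - 10*v + 25)/(v^2 - 5*v + 6)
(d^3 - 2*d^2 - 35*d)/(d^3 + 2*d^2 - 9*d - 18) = d*(d^2 - 2*d - 35)/(d^3 + 2*d^2 - 9*d - 18)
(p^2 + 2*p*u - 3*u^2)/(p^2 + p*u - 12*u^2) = (p^2 + 2*p*u - 3*u^2)/(p^2 + p*u - 12*u^2)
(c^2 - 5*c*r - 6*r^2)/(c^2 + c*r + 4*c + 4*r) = (c - 6*r)/(c + 4)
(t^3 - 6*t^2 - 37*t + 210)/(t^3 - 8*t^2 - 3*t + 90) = (t^2 - t - 42)/(t^2 - 3*t - 18)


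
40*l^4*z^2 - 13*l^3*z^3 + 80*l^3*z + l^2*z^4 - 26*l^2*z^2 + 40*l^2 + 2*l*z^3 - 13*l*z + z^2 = (-8*l + z)*(-5*l + z)*(l*z + 1)^2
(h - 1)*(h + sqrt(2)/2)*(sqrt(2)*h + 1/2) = sqrt(2)*h^3 - sqrt(2)*h^2 + 3*h^2/2 - 3*h/2 + sqrt(2)*h/4 - sqrt(2)/4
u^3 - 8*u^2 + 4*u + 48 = (u - 6)*(u - 4)*(u + 2)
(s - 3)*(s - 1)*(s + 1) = s^3 - 3*s^2 - s + 3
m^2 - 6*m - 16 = (m - 8)*(m + 2)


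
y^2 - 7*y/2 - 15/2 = (y - 5)*(y + 3/2)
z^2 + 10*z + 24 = (z + 4)*(z + 6)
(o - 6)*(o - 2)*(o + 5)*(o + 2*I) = o^4 - 3*o^3 + 2*I*o^3 - 28*o^2 - 6*I*o^2 + 60*o - 56*I*o + 120*I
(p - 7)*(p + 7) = p^2 - 49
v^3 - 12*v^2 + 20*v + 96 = (v - 8)*(v - 6)*(v + 2)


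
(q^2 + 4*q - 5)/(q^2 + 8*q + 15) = (q - 1)/(q + 3)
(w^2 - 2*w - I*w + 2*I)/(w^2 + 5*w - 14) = (w - I)/(w + 7)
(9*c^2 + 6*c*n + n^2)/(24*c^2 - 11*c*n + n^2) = (9*c^2 + 6*c*n + n^2)/(24*c^2 - 11*c*n + n^2)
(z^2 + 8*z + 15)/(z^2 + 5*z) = (z + 3)/z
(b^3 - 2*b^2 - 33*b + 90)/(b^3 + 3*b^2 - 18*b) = (b - 5)/b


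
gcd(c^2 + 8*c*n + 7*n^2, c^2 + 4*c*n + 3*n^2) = c + n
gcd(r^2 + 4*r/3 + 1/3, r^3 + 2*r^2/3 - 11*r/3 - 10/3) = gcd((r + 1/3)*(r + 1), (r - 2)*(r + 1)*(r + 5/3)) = r + 1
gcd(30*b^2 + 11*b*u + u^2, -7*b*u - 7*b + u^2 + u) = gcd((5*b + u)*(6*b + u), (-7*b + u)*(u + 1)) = 1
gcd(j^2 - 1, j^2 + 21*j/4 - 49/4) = 1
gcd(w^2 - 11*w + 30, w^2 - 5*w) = w - 5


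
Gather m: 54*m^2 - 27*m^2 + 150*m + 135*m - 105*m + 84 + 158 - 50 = 27*m^2 + 180*m + 192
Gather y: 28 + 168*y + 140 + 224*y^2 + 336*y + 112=224*y^2 + 504*y + 280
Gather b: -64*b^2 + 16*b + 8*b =-64*b^2 + 24*b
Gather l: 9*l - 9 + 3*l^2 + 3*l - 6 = 3*l^2 + 12*l - 15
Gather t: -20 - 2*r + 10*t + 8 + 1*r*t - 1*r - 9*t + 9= -3*r + t*(r + 1) - 3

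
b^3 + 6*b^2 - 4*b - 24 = (b - 2)*(b + 2)*(b + 6)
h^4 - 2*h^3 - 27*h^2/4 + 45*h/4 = h*(h - 3)*(h - 3/2)*(h + 5/2)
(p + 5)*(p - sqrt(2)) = p^2 - sqrt(2)*p + 5*p - 5*sqrt(2)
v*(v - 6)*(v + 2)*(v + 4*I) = v^4 - 4*v^3 + 4*I*v^3 - 12*v^2 - 16*I*v^2 - 48*I*v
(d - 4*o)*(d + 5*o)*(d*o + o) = d^3*o + d^2*o^2 + d^2*o - 20*d*o^3 + d*o^2 - 20*o^3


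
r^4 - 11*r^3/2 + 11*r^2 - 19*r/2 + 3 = (r - 2)*(r - 3/2)*(r - 1)^2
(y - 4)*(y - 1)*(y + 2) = y^3 - 3*y^2 - 6*y + 8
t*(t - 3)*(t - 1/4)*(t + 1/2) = t^4 - 11*t^3/4 - 7*t^2/8 + 3*t/8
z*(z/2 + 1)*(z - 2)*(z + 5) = z^4/2 + 5*z^3/2 - 2*z^2 - 10*z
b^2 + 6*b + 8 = (b + 2)*(b + 4)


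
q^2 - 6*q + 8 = (q - 4)*(q - 2)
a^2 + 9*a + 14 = (a + 2)*(a + 7)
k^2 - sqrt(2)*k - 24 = (k - 4*sqrt(2))*(k + 3*sqrt(2))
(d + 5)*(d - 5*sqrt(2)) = d^2 - 5*sqrt(2)*d + 5*d - 25*sqrt(2)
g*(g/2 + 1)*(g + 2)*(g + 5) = g^4/2 + 9*g^3/2 + 12*g^2 + 10*g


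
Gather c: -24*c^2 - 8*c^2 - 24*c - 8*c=-32*c^2 - 32*c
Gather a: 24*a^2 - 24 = 24*a^2 - 24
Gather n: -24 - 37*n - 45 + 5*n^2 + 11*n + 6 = 5*n^2 - 26*n - 63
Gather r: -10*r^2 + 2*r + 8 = -10*r^2 + 2*r + 8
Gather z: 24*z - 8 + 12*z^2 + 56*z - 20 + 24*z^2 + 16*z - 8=36*z^2 + 96*z - 36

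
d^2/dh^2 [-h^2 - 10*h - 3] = -2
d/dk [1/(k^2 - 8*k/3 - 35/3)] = 6*(4 - 3*k)/(-3*k^2 + 8*k + 35)^2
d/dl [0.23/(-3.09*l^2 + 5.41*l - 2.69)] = (1.4214*l - 1.2443)/(3.09*l^2 - 5.41*l + 2.69)^2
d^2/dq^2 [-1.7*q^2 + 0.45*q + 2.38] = -3.40000000000000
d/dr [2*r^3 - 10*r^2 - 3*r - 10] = 6*r^2 - 20*r - 3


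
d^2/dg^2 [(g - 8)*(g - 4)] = 2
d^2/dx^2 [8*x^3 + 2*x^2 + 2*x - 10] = 48*x + 4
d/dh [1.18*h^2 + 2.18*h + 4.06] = 2.36*h + 2.18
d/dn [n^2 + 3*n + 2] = 2*n + 3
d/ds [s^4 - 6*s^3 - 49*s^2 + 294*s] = 4*s^3 - 18*s^2 - 98*s + 294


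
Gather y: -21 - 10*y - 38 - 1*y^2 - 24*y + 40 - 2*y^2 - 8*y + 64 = -3*y^2 - 42*y + 45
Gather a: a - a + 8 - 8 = 0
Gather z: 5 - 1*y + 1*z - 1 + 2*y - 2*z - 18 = y - z - 14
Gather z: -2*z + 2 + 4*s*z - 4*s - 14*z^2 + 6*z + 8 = -4*s - 14*z^2 + z*(4*s + 4) + 10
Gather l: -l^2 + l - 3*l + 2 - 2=-l^2 - 2*l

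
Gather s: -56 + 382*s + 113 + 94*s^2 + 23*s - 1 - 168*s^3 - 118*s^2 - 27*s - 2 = -168*s^3 - 24*s^2 + 378*s + 54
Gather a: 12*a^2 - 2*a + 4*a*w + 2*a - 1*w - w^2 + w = 12*a^2 + 4*a*w - w^2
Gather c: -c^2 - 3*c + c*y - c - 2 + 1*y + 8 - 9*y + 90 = -c^2 + c*(y - 4) - 8*y + 96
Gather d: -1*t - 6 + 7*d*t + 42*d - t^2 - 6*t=d*(7*t + 42) - t^2 - 7*t - 6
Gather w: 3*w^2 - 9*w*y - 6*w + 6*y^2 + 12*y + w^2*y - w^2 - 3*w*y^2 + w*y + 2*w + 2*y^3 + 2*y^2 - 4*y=w^2*(y + 2) + w*(-3*y^2 - 8*y - 4) + 2*y^3 + 8*y^2 + 8*y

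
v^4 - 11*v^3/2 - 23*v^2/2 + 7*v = v*(v - 7)*(v - 1/2)*(v + 2)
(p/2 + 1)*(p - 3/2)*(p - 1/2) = p^3/2 - 13*p/8 + 3/4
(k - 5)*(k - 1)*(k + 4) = k^3 - 2*k^2 - 19*k + 20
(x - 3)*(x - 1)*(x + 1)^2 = x^4 - 2*x^3 - 4*x^2 + 2*x + 3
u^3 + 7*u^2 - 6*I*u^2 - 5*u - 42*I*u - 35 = (u + 7)*(u - 5*I)*(u - I)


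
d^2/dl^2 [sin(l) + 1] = -sin(l)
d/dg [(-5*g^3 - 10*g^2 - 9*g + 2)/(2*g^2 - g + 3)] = (-10*g^4 + 10*g^3 - 17*g^2 - 68*g - 25)/(4*g^4 - 4*g^3 + 13*g^2 - 6*g + 9)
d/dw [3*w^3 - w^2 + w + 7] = 9*w^2 - 2*w + 1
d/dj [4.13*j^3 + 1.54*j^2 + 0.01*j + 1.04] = 12.39*j^2 + 3.08*j + 0.01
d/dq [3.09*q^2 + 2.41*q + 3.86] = 6.18*q + 2.41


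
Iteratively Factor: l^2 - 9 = (l + 3)*(l - 3)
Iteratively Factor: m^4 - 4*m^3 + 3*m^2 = (m)*(m^3 - 4*m^2 + 3*m) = m^2*(m^2 - 4*m + 3) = m^2*(m - 1)*(m - 3)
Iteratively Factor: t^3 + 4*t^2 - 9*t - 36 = (t + 3)*(t^2 + t - 12) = (t + 3)*(t + 4)*(t - 3)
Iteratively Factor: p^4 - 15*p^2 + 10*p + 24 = (p + 4)*(p^3 - 4*p^2 + p + 6) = (p - 2)*(p + 4)*(p^2 - 2*p - 3) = (p - 2)*(p + 1)*(p + 4)*(p - 3)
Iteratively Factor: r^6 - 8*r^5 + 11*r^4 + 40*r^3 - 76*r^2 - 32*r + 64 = (r - 1)*(r^5 - 7*r^4 + 4*r^3 + 44*r^2 - 32*r - 64) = (r - 4)*(r - 1)*(r^4 - 3*r^3 - 8*r^2 + 12*r + 16) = (r - 4)*(r - 2)*(r - 1)*(r^3 - r^2 - 10*r - 8) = (r - 4)*(r - 2)*(r - 1)*(r + 1)*(r^2 - 2*r - 8) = (r - 4)*(r - 2)*(r - 1)*(r + 1)*(r + 2)*(r - 4)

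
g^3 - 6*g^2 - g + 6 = (g - 6)*(g - 1)*(g + 1)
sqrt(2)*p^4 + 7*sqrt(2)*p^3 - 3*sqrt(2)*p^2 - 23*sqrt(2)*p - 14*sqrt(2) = (p - 2)*(p + 1)*(p + 7)*(sqrt(2)*p + sqrt(2))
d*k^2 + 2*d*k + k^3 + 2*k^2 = k*(d + k)*(k + 2)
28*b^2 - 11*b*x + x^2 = (-7*b + x)*(-4*b + x)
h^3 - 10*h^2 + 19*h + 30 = (h - 6)*(h - 5)*(h + 1)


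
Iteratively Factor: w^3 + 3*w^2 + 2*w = (w + 2)*(w^2 + w) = w*(w + 2)*(w + 1)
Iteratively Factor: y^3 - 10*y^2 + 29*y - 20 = (y - 5)*(y^2 - 5*y + 4) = (y - 5)*(y - 1)*(y - 4)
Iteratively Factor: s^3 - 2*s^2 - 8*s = (s + 2)*(s^2 - 4*s) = (s - 4)*(s + 2)*(s)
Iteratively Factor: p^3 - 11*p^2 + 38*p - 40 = (p - 5)*(p^2 - 6*p + 8) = (p - 5)*(p - 4)*(p - 2)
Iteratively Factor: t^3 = (t)*(t^2) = t^2*(t)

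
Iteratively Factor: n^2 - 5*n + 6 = (n - 2)*(n - 3)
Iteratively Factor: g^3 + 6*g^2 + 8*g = (g + 2)*(g^2 + 4*g) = g*(g + 2)*(g + 4)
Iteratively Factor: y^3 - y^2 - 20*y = (y - 5)*(y^2 + 4*y) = (y - 5)*(y + 4)*(y)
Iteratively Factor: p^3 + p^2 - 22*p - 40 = (p + 4)*(p^2 - 3*p - 10) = (p + 2)*(p + 4)*(p - 5)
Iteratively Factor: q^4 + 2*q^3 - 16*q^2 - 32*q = (q + 4)*(q^3 - 2*q^2 - 8*q) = (q + 2)*(q + 4)*(q^2 - 4*q) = (q - 4)*(q + 2)*(q + 4)*(q)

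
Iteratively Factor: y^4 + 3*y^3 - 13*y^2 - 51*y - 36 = (y + 1)*(y^3 + 2*y^2 - 15*y - 36) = (y + 1)*(y + 3)*(y^2 - y - 12) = (y + 1)*(y + 3)^2*(y - 4)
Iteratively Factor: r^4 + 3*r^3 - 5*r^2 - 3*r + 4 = (r - 1)*(r^3 + 4*r^2 - r - 4) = (r - 1)^2*(r^2 + 5*r + 4) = (r - 1)^2*(r + 1)*(r + 4)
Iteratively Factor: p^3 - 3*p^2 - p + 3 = (p - 1)*(p^2 - 2*p - 3) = (p - 3)*(p - 1)*(p + 1)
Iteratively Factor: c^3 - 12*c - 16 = (c - 4)*(c^2 + 4*c + 4) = (c - 4)*(c + 2)*(c + 2)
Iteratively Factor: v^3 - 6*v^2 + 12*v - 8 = (v - 2)*(v^2 - 4*v + 4) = (v - 2)^2*(v - 2)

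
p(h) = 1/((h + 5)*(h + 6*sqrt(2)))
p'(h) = -1/((h + 5)*(h + 6*sqrt(2))^2) - 1/((h + 5)^2*(h + 6*sqrt(2))) = -(2*h + 5 + 6*sqrt(2))/((h + 5)^2*(h + 6*sqrt(2))^2)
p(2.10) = 0.01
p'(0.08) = -0.00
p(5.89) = 0.01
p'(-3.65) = -0.15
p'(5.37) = 0.00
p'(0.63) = -0.00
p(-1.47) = 0.04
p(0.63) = 0.02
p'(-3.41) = -0.10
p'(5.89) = 0.00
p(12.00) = 0.00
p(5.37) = 0.01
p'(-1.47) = -0.02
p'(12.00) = 0.00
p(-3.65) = 0.15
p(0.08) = 0.02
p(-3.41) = 0.12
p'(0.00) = -0.00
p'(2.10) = 0.00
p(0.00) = 0.02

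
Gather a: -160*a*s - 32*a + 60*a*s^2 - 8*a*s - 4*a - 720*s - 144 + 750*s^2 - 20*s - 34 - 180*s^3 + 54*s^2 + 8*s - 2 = a*(60*s^2 - 168*s - 36) - 180*s^3 + 804*s^2 - 732*s - 180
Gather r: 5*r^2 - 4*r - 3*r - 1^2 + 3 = 5*r^2 - 7*r + 2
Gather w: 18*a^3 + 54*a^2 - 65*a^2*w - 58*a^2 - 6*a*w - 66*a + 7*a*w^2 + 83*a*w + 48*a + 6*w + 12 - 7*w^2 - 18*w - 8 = 18*a^3 - 4*a^2 - 18*a + w^2*(7*a - 7) + w*(-65*a^2 + 77*a - 12) + 4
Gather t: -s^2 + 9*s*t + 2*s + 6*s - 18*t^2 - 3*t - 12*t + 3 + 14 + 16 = -s^2 + 8*s - 18*t^2 + t*(9*s - 15) + 33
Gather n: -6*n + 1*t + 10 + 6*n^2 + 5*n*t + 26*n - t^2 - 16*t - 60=6*n^2 + n*(5*t + 20) - t^2 - 15*t - 50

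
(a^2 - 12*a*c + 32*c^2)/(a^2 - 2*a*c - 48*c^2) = (a - 4*c)/(a + 6*c)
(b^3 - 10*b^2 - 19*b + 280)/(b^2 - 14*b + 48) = (b^2 - 2*b - 35)/(b - 6)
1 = 1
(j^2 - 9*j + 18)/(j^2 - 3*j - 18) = (j - 3)/(j + 3)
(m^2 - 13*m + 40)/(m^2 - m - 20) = (m - 8)/(m + 4)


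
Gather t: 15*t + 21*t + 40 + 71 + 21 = 36*t + 132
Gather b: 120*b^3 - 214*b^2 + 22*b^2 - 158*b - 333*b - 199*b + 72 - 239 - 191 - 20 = 120*b^3 - 192*b^2 - 690*b - 378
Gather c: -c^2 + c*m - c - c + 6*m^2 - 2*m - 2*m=-c^2 + c*(m - 2) + 6*m^2 - 4*m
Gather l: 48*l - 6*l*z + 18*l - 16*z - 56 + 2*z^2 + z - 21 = l*(66 - 6*z) + 2*z^2 - 15*z - 77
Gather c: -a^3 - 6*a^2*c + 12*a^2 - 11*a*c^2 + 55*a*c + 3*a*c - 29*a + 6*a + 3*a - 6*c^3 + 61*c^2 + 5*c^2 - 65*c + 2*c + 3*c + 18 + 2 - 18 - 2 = -a^3 + 12*a^2 - 20*a - 6*c^3 + c^2*(66 - 11*a) + c*(-6*a^2 + 58*a - 60)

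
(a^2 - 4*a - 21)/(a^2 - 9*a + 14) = (a + 3)/(a - 2)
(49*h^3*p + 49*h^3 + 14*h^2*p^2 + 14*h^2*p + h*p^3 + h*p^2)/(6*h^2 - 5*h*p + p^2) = h*(49*h^2*p + 49*h^2 + 14*h*p^2 + 14*h*p + p^3 + p^2)/(6*h^2 - 5*h*p + p^2)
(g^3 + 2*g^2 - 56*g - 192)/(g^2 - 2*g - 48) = g + 4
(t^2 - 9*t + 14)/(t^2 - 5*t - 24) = (-t^2 + 9*t - 14)/(-t^2 + 5*t + 24)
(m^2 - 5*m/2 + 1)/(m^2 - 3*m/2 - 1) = (2*m - 1)/(2*m + 1)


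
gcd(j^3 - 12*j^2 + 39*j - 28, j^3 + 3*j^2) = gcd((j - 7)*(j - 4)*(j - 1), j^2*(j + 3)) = 1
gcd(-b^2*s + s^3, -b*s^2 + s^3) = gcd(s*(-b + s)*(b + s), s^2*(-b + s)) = -b*s + s^2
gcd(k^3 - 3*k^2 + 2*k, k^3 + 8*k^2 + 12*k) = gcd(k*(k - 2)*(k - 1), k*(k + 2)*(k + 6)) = k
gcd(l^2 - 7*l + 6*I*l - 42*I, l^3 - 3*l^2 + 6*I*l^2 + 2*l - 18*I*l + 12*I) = l + 6*I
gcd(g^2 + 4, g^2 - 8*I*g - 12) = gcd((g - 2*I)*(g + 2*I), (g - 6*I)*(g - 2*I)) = g - 2*I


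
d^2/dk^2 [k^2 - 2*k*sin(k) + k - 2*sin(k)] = 2*k*sin(k) + 2*sin(k) - 4*cos(k) + 2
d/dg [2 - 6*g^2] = -12*g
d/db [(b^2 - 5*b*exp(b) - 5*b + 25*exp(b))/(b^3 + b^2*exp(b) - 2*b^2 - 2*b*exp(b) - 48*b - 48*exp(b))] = ((b^2 - 5*b*exp(b) - 5*b + 25*exp(b))*(-b^2*exp(b) - 3*b^2 + 4*b + 50*exp(b) + 48) + (5*b*exp(b) - 2*b - 20*exp(b) + 5)*(-b^3 - b^2*exp(b) + 2*b^2 + 2*b*exp(b) + 48*b + 48*exp(b)))/(-b^3 - b^2*exp(b) + 2*b^2 + 2*b*exp(b) + 48*b + 48*exp(b))^2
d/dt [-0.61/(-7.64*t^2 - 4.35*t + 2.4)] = (-9.3208*t - 2.6535)/(7.64*t^2 + 4.35*t - 2.4)^2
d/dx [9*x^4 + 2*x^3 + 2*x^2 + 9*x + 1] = 36*x^3 + 6*x^2 + 4*x + 9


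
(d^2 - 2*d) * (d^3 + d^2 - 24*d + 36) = d^5 - d^4 - 26*d^3 + 84*d^2 - 72*d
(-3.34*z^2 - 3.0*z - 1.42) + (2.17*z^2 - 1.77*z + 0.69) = -1.17*z^2 - 4.77*z - 0.73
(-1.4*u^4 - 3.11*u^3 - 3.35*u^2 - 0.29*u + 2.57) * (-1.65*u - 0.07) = 2.31*u^5 + 5.2295*u^4 + 5.7452*u^3 + 0.713*u^2 - 4.2202*u - 0.1799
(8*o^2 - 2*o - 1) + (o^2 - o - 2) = 9*o^2 - 3*o - 3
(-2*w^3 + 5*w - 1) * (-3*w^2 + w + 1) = 6*w^5 - 2*w^4 - 17*w^3 + 8*w^2 + 4*w - 1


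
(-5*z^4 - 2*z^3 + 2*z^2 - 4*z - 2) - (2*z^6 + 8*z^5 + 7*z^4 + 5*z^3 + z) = -2*z^6 - 8*z^5 - 12*z^4 - 7*z^3 + 2*z^2 - 5*z - 2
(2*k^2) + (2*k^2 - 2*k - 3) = 4*k^2 - 2*k - 3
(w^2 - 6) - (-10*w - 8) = w^2 + 10*w + 2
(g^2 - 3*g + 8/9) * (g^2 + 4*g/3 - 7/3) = g^4 - 5*g^3/3 - 49*g^2/9 + 221*g/27 - 56/27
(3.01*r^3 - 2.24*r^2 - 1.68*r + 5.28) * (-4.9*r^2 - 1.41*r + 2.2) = -14.749*r^5 + 6.7319*r^4 + 18.0124*r^3 - 28.4312*r^2 - 11.1408*r + 11.616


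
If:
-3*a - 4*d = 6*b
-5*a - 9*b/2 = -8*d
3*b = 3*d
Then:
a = 0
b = 0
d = 0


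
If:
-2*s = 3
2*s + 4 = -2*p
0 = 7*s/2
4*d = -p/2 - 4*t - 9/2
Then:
No Solution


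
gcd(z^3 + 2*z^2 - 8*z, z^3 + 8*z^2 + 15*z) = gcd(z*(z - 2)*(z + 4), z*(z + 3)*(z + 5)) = z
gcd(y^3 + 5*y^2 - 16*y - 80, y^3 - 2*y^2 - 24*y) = y + 4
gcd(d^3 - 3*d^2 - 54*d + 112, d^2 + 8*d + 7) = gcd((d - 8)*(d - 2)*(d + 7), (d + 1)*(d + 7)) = d + 7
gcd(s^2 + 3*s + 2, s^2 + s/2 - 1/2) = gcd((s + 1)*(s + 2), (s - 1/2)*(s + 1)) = s + 1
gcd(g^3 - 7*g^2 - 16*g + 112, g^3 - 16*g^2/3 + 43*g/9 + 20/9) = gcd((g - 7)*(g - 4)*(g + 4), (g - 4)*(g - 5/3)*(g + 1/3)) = g - 4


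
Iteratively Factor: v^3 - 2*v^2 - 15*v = (v + 3)*(v^2 - 5*v) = v*(v + 3)*(v - 5)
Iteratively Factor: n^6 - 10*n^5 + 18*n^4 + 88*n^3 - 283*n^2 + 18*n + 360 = (n - 4)*(n^5 - 6*n^4 - 6*n^3 + 64*n^2 - 27*n - 90) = (n - 5)*(n - 4)*(n^4 - n^3 - 11*n^2 + 9*n + 18) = (n - 5)*(n - 4)*(n + 3)*(n^3 - 4*n^2 + n + 6) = (n - 5)*(n - 4)*(n - 3)*(n + 3)*(n^2 - n - 2) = (n - 5)*(n - 4)*(n - 3)*(n + 1)*(n + 3)*(n - 2)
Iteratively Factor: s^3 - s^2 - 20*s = (s - 5)*(s^2 + 4*s) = s*(s - 5)*(s + 4)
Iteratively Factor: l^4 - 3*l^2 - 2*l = (l + 1)*(l^3 - l^2 - 2*l) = l*(l + 1)*(l^2 - l - 2) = l*(l - 2)*(l + 1)*(l + 1)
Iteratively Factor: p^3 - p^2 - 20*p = (p + 4)*(p^2 - 5*p) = (p - 5)*(p + 4)*(p)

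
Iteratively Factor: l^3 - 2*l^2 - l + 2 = (l - 2)*(l^2 - 1) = (l - 2)*(l + 1)*(l - 1)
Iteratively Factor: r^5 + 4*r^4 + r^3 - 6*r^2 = (r + 2)*(r^4 + 2*r^3 - 3*r^2) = r*(r + 2)*(r^3 + 2*r^2 - 3*r) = r*(r - 1)*(r + 2)*(r^2 + 3*r) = r*(r - 1)*(r + 2)*(r + 3)*(r)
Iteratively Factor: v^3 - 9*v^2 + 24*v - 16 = (v - 1)*(v^2 - 8*v + 16) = (v - 4)*(v - 1)*(v - 4)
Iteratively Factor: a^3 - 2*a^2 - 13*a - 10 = (a - 5)*(a^2 + 3*a + 2) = (a - 5)*(a + 1)*(a + 2)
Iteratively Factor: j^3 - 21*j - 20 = (j - 5)*(j^2 + 5*j + 4) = (j - 5)*(j + 4)*(j + 1)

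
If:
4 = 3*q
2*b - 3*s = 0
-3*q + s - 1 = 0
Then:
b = 15/2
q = 4/3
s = 5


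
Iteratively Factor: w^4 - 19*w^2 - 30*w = (w + 2)*(w^3 - 2*w^2 - 15*w) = w*(w + 2)*(w^2 - 2*w - 15) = w*(w - 5)*(w + 2)*(w + 3)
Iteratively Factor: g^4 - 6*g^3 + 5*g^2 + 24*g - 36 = (g - 2)*(g^3 - 4*g^2 - 3*g + 18) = (g - 2)*(g + 2)*(g^2 - 6*g + 9) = (g - 3)*(g - 2)*(g + 2)*(g - 3)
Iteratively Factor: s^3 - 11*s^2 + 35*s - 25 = (s - 5)*(s^2 - 6*s + 5) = (s - 5)^2*(s - 1)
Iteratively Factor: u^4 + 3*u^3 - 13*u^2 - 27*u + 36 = (u + 4)*(u^3 - u^2 - 9*u + 9) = (u - 3)*(u + 4)*(u^2 + 2*u - 3) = (u - 3)*(u + 3)*(u + 4)*(u - 1)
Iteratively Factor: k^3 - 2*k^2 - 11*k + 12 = (k - 4)*(k^2 + 2*k - 3) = (k - 4)*(k - 1)*(k + 3)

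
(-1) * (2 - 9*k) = 9*k - 2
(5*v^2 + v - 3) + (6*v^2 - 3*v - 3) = 11*v^2 - 2*v - 6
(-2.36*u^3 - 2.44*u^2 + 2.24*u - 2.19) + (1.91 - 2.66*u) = -2.36*u^3 - 2.44*u^2 - 0.42*u - 0.28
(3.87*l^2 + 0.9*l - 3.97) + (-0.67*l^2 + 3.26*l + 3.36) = 3.2*l^2 + 4.16*l - 0.61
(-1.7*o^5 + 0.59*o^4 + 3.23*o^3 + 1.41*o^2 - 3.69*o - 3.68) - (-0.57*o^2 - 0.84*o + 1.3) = -1.7*o^5 + 0.59*o^4 + 3.23*o^3 + 1.98*o^2 - 2.85*o - 4.98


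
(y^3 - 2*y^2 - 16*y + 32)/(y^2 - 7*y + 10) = (y^2 - 16)/(y - 5)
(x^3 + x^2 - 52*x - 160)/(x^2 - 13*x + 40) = (x^2 + 9*x + 20)/(x - 5)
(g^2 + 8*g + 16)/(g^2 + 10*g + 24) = (g + 4)/(g + 6)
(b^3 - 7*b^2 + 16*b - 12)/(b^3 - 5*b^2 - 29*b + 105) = (b^2 - 4*b + 4)/(b^2 - 2*b - 35)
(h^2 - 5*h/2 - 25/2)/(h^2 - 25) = (h + 5/2)/(h + 5)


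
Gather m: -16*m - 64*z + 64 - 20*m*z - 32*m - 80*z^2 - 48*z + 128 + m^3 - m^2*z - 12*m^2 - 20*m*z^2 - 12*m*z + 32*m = m^3 + m^2*(-z - 12) + m*(-20*z^2 - 32*z - 16) - 80*z^2 - 112*z + 192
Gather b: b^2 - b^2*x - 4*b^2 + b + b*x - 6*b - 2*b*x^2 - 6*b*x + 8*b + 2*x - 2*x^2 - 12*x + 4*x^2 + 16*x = b^2*(-x - 3) + b*(-2*x^2 - 5*x + 3) + 2*x^2 + 6*x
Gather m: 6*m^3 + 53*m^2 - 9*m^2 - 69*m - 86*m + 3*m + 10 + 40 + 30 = 6*m^3 + 44*m^2 - 152*m + 80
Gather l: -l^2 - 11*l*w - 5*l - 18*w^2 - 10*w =-l^2 + l*(-11*w - 5) - 18*w^2 - 10*w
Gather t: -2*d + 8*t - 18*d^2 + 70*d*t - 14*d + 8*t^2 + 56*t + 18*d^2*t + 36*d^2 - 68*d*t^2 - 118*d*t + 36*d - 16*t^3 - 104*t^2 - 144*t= 18*d^2 + 20*d - 16*t^3 + t^2*(-68*d - 96) + t*(18*d^2 - 48*d - 80)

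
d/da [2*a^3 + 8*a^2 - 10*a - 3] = 6*a^2 + 16*a - 10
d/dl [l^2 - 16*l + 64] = 2*l - 16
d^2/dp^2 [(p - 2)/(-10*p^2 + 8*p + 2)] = (4*(p - 2)*(5*p - 2)^2 + (15*p - 14)*(-5*p^2 + 4*p + 1))/(-5*p^2 + 4*p + 1)^3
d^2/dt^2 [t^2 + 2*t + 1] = 2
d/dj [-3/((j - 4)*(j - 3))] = 3*(2*j - 7)/((j - 4)^2*(j - 3)^2)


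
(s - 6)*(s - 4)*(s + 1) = s^3 - 9*s^2 + 14*s + 24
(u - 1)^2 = u^2 - 2*u + 1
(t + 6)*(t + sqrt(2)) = t^2 + sqrt(2)*t + 6*t + 6*sqrt(2)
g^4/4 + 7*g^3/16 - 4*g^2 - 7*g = g*(g/4 + 1)*(g - 4)*(g + 7/4)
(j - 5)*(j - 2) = j^2 - 7*j + 10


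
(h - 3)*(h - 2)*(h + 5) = h^3 - 19*h + 30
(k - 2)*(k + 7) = k^2 + 5*k - 14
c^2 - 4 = (c - 2)*(c + 2)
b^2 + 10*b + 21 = (b + 3)*(b + 7)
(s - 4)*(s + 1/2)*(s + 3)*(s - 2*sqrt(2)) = s^4 - 2*sqrt(2)*s^3 - s^3/2 - 25*s^2/2 + sqrt(2)*s^2 - 6*s + 25*sqrt(2)*s + 12*sqrt(2)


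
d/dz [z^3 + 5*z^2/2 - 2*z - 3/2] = 3*z^2 + 5*z - 2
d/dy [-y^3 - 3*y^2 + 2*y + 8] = -3*y^2 - 6*y + 2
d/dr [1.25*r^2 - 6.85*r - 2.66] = 2.5*r - 6.85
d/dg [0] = 0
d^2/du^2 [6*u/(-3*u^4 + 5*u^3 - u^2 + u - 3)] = 12*(-u*(12*u^3 - 15*u^2 + 2*u - 1)^2 + (12*u^3 - 15*u^2 + u*(18*u^2 - 15*u + 1) + 2*u - 1)*(3*u^4 - 5*u^3 + u^2 - u + 3))/(3*u^4 - 5*u^3 + u^2 - u + 3)^3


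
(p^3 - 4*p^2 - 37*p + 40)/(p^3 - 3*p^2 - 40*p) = (p - 1)/p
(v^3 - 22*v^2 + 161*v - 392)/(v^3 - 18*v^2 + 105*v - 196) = (v - 8)/(v - 4)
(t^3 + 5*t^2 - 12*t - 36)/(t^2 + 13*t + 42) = (t^2 - t - 6)/(t + 7)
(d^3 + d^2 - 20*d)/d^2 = d + 1 - 20/d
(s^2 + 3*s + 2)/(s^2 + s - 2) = (s + 1)/(s - 1)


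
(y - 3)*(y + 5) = y^2 + 2*y - 15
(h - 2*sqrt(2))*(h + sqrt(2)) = h^2 - sqrt(2)*h - 4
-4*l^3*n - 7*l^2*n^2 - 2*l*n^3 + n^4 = n*(-4*l + n)*(l + n)^2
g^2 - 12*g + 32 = (g - 8)*(g - 4)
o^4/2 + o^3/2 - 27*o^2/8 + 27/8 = (o/2 + 1/2)*(o - 3/2)^2*(o + 3)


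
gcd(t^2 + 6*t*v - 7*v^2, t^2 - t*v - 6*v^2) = 1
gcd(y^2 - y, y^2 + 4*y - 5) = y - 1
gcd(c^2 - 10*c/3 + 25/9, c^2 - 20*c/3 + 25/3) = c - 5/3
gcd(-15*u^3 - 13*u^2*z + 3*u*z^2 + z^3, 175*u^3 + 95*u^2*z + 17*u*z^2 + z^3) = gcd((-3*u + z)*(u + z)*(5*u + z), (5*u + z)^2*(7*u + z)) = 5*u + z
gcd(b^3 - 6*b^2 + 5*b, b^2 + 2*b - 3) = b - 1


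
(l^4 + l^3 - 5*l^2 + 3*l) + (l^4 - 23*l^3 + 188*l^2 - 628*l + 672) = 2*l^4 - 22*l^3 + 183*l^2 - 625*l + 672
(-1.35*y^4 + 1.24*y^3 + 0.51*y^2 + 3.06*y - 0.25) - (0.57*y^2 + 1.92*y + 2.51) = -1.35*y^4 + 1.24*y^3 - 0.0599999999999999*y^2 + 1.14*y - 2.76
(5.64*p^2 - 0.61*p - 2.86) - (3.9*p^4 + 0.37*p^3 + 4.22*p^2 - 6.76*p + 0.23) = -3.9*p^4 - 0.37*p^3 + 1.42*p^2 + 6.15*p - 3.09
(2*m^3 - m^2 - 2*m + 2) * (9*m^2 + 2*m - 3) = 18*m^5 - 5*m^4 - 26*m^3 + 17*m^2 + 10*m - 6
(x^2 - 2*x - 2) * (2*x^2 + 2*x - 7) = 2*x^4 - 2*x^3 - 15*x^2 + 10*x + 14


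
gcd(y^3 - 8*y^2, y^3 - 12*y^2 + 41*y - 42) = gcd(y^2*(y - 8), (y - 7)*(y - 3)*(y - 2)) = 1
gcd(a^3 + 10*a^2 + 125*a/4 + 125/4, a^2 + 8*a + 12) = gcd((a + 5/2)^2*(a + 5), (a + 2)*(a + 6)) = 1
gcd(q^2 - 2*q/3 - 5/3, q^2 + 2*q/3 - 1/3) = q + 1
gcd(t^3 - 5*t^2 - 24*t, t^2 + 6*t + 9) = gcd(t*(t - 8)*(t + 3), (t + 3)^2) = t + 3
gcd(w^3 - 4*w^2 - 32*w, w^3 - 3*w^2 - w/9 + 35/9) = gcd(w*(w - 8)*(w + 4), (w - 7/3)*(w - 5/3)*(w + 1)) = 1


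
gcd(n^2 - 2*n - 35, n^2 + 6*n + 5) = n + 5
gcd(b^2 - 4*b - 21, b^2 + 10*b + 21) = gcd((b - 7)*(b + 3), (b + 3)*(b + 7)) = b + 3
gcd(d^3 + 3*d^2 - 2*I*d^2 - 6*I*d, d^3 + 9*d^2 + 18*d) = d^2 + 3*d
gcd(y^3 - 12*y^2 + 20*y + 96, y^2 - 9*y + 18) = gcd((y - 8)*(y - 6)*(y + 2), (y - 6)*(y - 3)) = y - 6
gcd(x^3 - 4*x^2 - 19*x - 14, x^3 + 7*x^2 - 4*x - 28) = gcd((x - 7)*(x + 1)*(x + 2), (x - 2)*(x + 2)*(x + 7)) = x + 2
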